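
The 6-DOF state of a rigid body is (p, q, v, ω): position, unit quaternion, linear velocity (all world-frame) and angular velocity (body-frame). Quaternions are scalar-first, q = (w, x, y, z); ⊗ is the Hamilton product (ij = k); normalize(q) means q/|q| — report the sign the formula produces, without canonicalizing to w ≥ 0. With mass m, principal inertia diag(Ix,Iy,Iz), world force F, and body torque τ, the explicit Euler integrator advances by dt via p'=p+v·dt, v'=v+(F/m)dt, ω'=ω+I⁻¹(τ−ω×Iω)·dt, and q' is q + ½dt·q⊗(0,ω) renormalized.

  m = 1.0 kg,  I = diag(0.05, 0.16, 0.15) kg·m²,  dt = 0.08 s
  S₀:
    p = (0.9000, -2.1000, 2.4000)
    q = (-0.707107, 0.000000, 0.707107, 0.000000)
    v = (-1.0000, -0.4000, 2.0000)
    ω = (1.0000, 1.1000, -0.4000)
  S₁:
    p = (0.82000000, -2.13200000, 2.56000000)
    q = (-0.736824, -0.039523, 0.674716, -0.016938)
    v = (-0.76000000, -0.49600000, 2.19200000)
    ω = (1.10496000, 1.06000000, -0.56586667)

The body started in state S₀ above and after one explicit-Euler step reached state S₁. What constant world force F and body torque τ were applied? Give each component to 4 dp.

ω₁ − ω₀ = (0.10496000, -0.04000000, -0.16586667)
gyro term ω₀×Iω₀ = (0.0044, 0.0400, 0.1210)
applied torque τ = (0.0700, -0.0400, -0.1900)
Δv = v₁−v₀ = (0.24000000, -0.09600000, 0.19200000)
applied force F = (3.0000, -1.2000, 2.4000)

F = (3.0000, -1.2000, 2.4000)
τ = (0.0700, -0.0400, -0.1900)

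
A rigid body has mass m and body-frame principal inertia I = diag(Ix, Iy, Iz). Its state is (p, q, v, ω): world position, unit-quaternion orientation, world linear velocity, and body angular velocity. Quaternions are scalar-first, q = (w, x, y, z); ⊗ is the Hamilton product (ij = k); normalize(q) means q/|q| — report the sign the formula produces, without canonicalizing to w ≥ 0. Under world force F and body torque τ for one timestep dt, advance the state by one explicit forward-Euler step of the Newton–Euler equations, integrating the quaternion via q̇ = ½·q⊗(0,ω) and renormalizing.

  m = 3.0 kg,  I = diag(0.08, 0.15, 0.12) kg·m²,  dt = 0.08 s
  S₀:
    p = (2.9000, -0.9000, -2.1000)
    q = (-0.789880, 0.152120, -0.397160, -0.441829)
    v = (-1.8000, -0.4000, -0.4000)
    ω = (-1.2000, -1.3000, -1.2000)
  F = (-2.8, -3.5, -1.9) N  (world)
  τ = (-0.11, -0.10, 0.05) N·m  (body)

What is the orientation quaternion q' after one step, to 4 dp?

q' = (-0.8214, 0.1854, -0.3264, -0.4293)

Hamilton product q⊗(0,ω) = (-0.8639588, 0.8500703, 1.7395828, 0.2735080)
q + ½dt·q⊗(0,ω), renormalized = (-0.8214, 0.1854, -0.3264, -0.4293)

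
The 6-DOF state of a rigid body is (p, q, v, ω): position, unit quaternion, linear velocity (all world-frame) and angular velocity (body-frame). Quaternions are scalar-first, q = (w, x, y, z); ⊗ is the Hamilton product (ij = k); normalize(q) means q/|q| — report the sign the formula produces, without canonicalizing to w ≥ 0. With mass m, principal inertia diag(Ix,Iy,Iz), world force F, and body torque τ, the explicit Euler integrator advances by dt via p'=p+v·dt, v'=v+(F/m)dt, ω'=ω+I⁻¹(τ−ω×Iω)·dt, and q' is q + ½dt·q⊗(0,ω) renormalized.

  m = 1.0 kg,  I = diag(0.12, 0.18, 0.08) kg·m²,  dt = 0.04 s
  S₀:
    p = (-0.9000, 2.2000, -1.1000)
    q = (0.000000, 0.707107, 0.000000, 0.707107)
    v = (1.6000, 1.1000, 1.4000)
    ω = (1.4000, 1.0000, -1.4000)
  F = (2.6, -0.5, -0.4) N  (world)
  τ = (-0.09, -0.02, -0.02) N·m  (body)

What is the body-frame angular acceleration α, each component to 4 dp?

α = (-1.9167, 0.3244, -1.3000)

ω×(Iω) gyroscopic = (0.1400, -0.0784, 0.0840)
angular accel α = (-1.9167, 0.3244, -1.3000)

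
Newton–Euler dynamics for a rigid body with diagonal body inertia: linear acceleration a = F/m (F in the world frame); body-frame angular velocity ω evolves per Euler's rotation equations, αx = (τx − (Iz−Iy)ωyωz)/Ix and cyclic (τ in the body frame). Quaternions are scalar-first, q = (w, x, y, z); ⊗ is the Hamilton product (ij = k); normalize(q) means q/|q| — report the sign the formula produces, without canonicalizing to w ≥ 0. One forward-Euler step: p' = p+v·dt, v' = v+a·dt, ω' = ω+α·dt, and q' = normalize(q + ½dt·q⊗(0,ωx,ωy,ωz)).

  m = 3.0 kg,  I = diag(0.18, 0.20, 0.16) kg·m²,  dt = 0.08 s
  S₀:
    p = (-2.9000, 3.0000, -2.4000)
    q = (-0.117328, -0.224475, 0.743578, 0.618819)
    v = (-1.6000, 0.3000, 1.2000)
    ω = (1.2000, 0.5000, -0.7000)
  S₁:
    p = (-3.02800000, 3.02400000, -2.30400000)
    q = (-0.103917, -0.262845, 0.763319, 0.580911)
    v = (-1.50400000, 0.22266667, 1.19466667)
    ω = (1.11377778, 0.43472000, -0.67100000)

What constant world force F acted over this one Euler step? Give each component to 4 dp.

v₁ − v₀ = (0.09600000, -0.07733333, -0.00533333)
applied force F = (3.6000, -2.9000, -0.2000)

F = (3.6000, -2.9000, -0.2000)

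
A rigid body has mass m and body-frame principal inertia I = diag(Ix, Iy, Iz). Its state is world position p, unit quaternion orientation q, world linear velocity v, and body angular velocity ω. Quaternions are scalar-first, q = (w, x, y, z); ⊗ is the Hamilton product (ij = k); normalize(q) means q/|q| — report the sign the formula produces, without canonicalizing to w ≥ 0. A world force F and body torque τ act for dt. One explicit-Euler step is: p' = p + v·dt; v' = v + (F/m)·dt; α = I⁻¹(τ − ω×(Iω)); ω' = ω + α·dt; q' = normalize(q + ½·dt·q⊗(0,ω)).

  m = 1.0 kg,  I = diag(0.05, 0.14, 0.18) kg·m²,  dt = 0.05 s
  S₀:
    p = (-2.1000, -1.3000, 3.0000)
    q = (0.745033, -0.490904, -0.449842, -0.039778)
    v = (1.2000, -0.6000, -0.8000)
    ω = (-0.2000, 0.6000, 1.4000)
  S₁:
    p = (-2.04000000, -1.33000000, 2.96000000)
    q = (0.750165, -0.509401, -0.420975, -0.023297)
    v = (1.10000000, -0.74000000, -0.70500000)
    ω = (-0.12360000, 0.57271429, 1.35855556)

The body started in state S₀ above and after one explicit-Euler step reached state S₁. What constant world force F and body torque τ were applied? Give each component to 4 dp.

rate change Δω = (0.07640000, -0.02728571, -0.04144444)
gyro term ω₀×Iω₀ = (0.0336, 0.0364, -0.0108)
I·α + gyro = (0.1100, -0.0400, -0.1600)
v₁ − v₀ = (-0.10000000, -0.14000000, 0.09500000)
m·(v₁−v₀)/dt = (-2.0000, -2.8000, 1.9000)

F = (-2.0000, -2.8000, 1.9000)
τ = (0.1100, -0.0400, -0.1600)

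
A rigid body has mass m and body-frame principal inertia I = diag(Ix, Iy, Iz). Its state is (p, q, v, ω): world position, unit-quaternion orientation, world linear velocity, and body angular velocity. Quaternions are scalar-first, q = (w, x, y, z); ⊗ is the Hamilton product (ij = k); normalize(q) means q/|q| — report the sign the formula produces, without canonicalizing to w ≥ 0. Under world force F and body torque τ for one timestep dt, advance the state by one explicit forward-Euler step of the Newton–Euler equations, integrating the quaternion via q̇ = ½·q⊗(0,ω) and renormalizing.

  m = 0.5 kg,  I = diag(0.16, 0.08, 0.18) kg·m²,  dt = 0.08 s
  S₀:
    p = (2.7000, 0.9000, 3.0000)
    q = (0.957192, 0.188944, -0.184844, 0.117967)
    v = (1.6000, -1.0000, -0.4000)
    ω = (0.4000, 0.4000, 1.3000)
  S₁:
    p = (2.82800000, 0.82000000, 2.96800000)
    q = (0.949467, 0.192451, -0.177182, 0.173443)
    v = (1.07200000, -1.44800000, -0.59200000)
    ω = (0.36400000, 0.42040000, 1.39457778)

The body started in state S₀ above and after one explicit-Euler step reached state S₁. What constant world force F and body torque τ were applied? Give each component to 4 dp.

Δv = v₁−v₀ = (-0.52800000, -0.44800000, -0.19200000)
applied force F = (-3.3000, -2.8000, -1.2000)
ω₁ − ω₀ = (-0.03600000, 0.02040000, 0.09457778)
applied torque τ = (-0.0200, 0.0100, 0.2000)

F = (-3.3000, -2.8000, -1.2000)
τ = (-0.0200, 0.0100, 0.2000)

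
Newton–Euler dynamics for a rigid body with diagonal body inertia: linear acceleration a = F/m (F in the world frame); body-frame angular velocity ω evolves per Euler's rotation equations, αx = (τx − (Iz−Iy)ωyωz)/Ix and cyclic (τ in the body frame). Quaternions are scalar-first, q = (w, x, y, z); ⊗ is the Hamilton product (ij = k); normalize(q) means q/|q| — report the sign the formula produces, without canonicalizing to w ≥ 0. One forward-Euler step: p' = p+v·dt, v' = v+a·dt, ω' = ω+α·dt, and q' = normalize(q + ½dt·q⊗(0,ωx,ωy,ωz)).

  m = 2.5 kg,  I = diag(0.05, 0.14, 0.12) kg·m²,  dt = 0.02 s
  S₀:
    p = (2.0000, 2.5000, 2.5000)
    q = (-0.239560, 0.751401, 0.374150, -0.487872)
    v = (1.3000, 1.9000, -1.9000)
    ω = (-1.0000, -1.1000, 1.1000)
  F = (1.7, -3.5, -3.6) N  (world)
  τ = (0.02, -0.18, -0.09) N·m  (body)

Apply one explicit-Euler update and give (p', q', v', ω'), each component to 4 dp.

linear accel F/m = (0.6800, -1.4000, -1.4400)
new position p' = (2.0260, 2.5380, 2.4620)
new velocity v' = (1.3136, 1.8720, -1.9288)
gyro term ω×Iω = (0.0242, 0.0770, 0.0990)
(τ − ω×Iω)/I = (-0.0840, -1.8357, -1.5750)
new body rate ω' = (-1.0017, -1.1367, 1.0685)
Hamilton product q⊗(0,ω) = (1.6996252, 0.1144658, -0.0751531, -0.7159071)
updated quaternion q' = (-0.2225, 0.7524, 0.3733, -0.4949)

p' = (2.0260, 2.5380, 2.4620)
q' = (-0.2225, 0.7524, 0.3733, -0.4949)
v' = (1.3136, 1.8720, -1.9288)
ω' = (-1.0017, -1.1367, 1.0685)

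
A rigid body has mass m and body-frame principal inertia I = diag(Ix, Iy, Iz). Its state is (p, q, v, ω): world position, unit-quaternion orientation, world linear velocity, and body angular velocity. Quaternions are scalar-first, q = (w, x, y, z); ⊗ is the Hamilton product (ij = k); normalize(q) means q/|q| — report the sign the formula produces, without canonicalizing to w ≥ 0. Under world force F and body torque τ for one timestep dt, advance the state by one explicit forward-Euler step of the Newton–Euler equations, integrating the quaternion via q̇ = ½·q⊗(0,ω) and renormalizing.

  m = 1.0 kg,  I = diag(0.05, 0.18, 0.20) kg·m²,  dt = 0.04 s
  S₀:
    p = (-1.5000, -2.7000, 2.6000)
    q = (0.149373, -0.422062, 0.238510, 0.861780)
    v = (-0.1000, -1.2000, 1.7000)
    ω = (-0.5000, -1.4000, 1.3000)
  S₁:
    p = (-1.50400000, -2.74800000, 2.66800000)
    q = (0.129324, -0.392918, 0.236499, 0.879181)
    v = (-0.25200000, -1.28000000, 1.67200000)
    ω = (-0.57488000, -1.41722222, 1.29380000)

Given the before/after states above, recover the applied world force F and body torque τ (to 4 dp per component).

v₁ − v₀ = (-0.15200000, -0.08000000, -0.02800000)
F = m·Δv/dt = (-3.8000, -2.0000, -0.7000)
ω₁ − ω₀ = (-0.07488000, -0.01722222, -0.00620000)
precession coupling = (-0.0364, 0.0975, 0.0910)
applied torque τ = (-0.1300, 0.0200, 0.0600)

F = (-3.8000, -2.0000, -0.7000)
τ = (-0.1300, 0.0200, 0.0600)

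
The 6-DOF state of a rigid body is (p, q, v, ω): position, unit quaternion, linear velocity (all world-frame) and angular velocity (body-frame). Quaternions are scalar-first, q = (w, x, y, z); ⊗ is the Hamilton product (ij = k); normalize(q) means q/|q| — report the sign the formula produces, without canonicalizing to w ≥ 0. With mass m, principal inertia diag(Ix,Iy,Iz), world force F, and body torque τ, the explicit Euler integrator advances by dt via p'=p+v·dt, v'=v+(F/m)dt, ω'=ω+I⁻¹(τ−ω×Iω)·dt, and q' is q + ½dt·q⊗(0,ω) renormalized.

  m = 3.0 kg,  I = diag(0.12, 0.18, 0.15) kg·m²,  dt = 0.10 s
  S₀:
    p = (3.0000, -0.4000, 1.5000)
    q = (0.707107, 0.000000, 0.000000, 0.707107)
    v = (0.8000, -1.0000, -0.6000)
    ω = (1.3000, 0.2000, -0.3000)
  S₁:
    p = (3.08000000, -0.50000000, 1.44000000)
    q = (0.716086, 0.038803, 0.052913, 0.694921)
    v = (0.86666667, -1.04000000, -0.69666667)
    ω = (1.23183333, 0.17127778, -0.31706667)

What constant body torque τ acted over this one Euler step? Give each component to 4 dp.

ω₁ − ω₀ = (-0.06816667, -0.02872222, -0.01706667)
ω₀×(Iω₀) = (0.0018, 0.0117, 0.0156)
applied torque τ = (-0.0800, -0.0400, -0.0100)

τ = (-0.0800, -0.0400, -0.0100)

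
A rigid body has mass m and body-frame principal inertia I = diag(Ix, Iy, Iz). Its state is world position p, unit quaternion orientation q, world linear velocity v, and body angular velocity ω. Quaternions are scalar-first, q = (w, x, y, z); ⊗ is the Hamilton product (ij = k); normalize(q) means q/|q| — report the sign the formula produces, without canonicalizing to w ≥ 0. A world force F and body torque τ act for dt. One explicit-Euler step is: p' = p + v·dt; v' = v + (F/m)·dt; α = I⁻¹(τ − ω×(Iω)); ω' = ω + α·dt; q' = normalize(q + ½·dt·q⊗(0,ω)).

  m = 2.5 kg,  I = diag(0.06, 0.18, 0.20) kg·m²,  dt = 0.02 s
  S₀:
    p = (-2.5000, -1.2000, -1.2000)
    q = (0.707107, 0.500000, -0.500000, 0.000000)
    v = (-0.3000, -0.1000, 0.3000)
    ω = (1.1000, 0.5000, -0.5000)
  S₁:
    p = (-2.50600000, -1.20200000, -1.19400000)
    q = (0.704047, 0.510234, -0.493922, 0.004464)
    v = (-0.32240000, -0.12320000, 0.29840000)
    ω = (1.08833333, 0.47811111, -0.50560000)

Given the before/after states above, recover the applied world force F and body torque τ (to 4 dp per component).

velocity change Δv = (-0.02240000, -0.02320000, -0.00160000)
m·(v₁−v₀)/dt = (-2.8000, -2.9000, -0.2000)
Δω = ω₁−ω₀ = (-0.01166667, -0.02188889, -0.00560000)
ω₀×(Iω₀) = (-0.0050, 0.0770, 0.0660)
I·α + gyro = (-0.0400, -0.1200, 0.0100)

F = (-2.8000, -2.9000, -0.2000)
τ = (-0.0400, -0.1200, 0.0100)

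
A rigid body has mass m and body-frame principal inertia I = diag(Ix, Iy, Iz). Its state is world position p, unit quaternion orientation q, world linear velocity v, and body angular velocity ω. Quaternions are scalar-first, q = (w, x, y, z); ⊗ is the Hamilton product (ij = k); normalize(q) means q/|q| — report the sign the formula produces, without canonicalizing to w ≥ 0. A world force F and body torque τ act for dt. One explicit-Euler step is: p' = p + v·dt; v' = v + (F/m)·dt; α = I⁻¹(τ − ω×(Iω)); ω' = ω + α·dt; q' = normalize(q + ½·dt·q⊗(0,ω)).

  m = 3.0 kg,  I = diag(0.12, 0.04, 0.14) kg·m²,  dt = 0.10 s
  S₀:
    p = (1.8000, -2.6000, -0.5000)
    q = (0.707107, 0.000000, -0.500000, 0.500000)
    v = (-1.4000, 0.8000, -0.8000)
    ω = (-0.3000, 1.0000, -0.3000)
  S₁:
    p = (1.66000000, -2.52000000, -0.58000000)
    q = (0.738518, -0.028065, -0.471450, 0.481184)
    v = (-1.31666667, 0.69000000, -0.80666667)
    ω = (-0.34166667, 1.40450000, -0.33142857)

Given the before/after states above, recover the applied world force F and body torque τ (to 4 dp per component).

velocity change Δv = (0.08333333, -0.11000000, -0.00666667)
applied force F = (2.5000, -3.3000, -0.2000)
ω₁ − ω₀ = (-0.04166667, 0.40450000, -0.03142857)
I·α + gyro = (-0.0800, 0.1600, -0.0200)

F = (2.5000, -3.3000, -0.2000)
τ = (-0.0800, 0.1600, -0.0200)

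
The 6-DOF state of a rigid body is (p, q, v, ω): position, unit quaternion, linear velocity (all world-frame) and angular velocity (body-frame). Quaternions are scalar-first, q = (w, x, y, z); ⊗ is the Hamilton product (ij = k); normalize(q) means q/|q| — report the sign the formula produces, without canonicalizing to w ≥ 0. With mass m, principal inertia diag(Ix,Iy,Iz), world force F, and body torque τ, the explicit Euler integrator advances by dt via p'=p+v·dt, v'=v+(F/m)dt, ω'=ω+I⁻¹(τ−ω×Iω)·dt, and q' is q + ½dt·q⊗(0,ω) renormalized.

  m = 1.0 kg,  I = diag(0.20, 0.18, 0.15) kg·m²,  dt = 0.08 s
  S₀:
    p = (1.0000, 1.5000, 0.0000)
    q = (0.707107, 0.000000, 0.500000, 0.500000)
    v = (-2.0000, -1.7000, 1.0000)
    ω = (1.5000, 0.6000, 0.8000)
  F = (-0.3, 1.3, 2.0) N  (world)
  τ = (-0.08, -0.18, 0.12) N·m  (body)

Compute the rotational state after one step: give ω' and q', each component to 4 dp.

ω' = (1.4738, 0.4933, 0.8736)
q' = (0.6773, 0.0463, 0.5456, 0.4914)

precession coupling ω×(Iω) = (-0.0144, 0.0600, -0.0180)
(τ − ω×Iω)/I = (-0.3280, -1.3333, 0.9200)
new body rate ω' = (1.4738, 0.4933, 0.8736)
Hamilton product q⊗(0,ω) = (-0.7000000, 1.1606605, 1.1742642, -0.1843144)
q' = normalize(q + ½dt·q⊗(0,ω)) = (0.6773, 0.0463, 0.5456, 0.4914)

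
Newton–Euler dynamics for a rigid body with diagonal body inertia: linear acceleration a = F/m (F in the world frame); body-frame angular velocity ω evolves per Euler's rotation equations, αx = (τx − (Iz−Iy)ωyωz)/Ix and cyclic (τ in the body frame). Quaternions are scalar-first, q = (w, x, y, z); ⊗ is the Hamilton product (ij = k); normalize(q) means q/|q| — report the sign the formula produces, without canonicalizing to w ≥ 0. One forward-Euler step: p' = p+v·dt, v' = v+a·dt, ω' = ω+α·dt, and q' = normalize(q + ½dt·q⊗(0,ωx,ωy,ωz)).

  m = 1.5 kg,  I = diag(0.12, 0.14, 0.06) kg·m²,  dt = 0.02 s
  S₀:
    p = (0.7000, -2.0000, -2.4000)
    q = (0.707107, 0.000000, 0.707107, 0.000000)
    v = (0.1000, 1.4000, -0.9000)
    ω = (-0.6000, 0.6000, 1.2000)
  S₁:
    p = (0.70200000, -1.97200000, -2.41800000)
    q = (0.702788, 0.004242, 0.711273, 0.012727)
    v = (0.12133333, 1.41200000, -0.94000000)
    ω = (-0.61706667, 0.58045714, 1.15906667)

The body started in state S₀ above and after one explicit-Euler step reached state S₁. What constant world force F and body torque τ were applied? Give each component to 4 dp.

Δv = v₁−v₀ = (0.02133333, 0.01200000, -0.04000000)
applied force F = (1.6000, 0.9000, -3.0000)
ω₁ − ω₀ = (-0.01706667, -0.01954286, -0.04093333)
ω₀×(Iω₀) = (-0.0576, -0.0432, -0.0072)
τ = I·(Δω/dt) + ω₀×(Iω₀) = (-0.1600, -0.1800, -0.1300)

F = (1.6000, 0.9000, -3.0000)
τ = (-0.1600, -0.1800, -0.1300)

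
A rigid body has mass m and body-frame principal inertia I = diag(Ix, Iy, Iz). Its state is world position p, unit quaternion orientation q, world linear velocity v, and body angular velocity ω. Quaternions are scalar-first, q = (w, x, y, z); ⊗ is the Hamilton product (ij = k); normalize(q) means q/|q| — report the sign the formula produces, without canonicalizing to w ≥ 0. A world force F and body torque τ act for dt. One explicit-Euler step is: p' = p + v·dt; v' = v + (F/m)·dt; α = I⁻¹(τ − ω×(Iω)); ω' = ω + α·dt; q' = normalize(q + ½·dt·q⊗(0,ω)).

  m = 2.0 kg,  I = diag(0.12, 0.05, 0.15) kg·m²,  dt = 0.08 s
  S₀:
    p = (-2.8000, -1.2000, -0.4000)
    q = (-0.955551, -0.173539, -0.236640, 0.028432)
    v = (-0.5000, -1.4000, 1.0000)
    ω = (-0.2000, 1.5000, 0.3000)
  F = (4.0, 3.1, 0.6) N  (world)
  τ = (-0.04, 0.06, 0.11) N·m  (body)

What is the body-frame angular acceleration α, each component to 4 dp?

gyro term ω×Iω = (0.0450, 0.0018, 0.0210)
α = I⁻¹(τ − ω×Iω) = (-0.7083, 1.1640, 0.5933)

α = (-0.7083, 1.1640, 0.5933)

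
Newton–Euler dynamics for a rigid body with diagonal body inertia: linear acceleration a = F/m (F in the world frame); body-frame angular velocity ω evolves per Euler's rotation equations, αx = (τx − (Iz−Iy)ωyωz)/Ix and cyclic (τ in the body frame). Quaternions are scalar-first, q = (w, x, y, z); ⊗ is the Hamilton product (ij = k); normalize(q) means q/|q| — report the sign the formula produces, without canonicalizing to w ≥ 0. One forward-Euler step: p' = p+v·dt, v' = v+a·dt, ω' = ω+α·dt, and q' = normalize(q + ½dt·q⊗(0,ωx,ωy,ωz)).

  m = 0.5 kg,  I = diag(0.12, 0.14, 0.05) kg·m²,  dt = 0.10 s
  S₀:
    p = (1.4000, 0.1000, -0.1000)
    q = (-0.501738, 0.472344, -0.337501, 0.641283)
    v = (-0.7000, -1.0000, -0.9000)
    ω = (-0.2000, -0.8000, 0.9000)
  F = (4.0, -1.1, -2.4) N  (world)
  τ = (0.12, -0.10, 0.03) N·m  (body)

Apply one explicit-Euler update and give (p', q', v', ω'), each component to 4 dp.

p' = (1.3300, 0.0000, -0.1900)
q' = (-0.5384, 0.4869, -0.3445, 0.5953)
v' = (0.1000, -1.2200, -1.3800)
ω' = (-0.1540, -0.8624, 0.9536)

ω×(Iω) gyroscopic = (0.0648, -0.0126, 0.0032)
α = I⁻¹(τ − ω×Iω) = (0.4600, -0.6243, 0.5360)
ω' = ω + α·dt = (-0.1540, -0.8624, 0.9536)
2q̇ = q⊗(0,ω) = (-0.7526867, 0.3096231, -0.1519758, -0.8969396)
updated quaternion q' = (-0.5384, 0.4869, -0.3445, 0.5953)
a = (8.0000, -2.2000, -4.8000)
new position p' = (1.3300, 0.0000, -0.1900)
v' = v + a·dt = (0.1000, -1.2200, -1.3800)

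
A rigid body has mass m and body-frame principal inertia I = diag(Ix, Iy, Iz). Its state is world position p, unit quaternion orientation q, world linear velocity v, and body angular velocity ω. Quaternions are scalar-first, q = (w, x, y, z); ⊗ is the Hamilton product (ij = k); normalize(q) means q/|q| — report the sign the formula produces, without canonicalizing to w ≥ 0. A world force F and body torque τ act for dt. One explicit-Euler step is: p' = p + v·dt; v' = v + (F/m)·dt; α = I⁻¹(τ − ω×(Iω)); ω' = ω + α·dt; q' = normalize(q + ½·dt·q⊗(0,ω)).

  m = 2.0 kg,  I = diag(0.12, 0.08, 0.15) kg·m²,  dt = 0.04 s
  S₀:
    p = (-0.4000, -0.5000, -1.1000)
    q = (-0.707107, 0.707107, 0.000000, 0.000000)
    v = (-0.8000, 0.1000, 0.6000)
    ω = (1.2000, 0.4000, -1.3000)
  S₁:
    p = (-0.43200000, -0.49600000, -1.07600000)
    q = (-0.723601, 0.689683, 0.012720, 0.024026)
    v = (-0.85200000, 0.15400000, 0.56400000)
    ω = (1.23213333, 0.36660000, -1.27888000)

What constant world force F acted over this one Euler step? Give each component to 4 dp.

F = (-2.6000, 2.7000, -1.8000)

Δv = v₁−v₀ = (-0.05200000, 0.05400000, -0.03600000)
m·(v₁−v₀)/dt = (-2.6000, 2.7000, -1.8000)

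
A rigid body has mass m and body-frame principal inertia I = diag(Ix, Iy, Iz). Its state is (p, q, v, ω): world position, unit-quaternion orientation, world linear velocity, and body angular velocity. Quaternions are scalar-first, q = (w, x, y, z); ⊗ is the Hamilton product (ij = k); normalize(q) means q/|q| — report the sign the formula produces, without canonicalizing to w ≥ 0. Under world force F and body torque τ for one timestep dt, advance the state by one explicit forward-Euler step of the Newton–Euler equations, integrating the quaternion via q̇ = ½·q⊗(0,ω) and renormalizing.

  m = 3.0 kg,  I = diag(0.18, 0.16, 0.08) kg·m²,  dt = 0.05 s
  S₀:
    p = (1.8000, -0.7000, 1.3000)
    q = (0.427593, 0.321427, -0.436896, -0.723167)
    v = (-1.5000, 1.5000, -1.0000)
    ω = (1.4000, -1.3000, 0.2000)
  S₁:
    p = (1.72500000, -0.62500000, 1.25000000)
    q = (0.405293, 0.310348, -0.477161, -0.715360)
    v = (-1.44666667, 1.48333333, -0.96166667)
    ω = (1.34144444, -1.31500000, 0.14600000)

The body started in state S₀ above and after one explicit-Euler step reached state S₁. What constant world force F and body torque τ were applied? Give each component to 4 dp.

velocity change Δv = (0.05333333, -0.01666667, 0.03833333)
m·(v₁−v₀)/dt = (3.2000, -1.0000, 2.3000)
ω₁ − ω₀ = (-0.05855556, -0.01500000, -0.05400000)
precession coupling = (0.0208, 0.0280, 0.0364)
applied torque τ = (-0.1900, -0.0200, -0.0500)

F = (3.2000, -1.0000, 2.3000)
τ = (-0.1900, -0.0200, -0.0500)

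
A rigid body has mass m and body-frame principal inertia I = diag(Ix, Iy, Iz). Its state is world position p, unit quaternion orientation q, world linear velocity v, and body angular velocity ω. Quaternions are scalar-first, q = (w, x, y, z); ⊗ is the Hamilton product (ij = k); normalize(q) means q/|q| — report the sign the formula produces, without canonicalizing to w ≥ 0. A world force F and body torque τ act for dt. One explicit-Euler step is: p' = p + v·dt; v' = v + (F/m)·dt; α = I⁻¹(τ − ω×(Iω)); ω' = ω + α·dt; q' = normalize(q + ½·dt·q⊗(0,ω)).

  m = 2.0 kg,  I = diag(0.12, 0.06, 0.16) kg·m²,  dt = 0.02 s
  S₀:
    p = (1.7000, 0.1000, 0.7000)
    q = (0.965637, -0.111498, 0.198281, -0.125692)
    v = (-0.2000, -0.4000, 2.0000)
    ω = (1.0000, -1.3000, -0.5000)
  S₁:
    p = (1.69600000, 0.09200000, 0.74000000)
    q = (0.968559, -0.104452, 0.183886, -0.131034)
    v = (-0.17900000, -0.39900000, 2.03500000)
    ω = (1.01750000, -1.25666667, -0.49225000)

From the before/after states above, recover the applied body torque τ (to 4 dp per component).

τ = (0.1700, 0.1500, 0.1400)

rate change Δω = (0.01750000, 0.04333333, 0.00775000)
precession coupling = (0.0650, 0.0200, 0.0780)
τ = I·(Δω/dt) + ω₀×(Iω₀) = (0.1700, 0.1500, 0.1400)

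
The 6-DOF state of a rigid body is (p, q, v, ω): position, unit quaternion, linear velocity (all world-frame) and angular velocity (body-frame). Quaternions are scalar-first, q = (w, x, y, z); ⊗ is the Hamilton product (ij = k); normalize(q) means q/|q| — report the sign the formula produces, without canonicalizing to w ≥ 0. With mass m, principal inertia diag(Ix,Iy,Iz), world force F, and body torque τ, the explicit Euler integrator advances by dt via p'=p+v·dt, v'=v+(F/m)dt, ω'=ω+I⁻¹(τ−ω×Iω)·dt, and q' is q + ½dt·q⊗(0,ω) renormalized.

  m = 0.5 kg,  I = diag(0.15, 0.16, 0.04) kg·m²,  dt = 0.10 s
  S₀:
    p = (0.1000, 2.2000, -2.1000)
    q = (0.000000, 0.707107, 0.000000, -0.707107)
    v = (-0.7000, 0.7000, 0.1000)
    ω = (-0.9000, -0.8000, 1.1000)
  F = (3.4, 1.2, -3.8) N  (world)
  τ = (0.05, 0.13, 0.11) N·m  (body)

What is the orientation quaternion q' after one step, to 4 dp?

2q̇ = q⊗(0,ω) = (1.4142140, -0.5656856, -0.1414214, -0.5656856)
updated quaternion q' = (0.0705, 0.6766, -0.0070, -0.7330)

q' = (0.0705, 0.6766, -0.0070, -0.7330)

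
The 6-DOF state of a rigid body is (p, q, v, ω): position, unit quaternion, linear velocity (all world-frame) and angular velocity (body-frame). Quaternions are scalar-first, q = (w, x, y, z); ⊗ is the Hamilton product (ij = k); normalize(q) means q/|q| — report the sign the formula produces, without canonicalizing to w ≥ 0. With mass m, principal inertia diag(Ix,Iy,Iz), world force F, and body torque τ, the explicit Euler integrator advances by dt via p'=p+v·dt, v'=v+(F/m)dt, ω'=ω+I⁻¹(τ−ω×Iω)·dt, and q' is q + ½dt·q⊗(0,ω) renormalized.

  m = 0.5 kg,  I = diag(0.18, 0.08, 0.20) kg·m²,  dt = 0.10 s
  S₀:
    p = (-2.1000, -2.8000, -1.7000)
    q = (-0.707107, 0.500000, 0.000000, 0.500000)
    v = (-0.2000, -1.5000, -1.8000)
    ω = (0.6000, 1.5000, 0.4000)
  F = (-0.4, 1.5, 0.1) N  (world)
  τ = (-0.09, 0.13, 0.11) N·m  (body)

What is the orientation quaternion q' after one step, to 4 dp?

Hamilton product q⊗(0,ω) = (-0.5000000, -1.1742642, -0.9606605, 0.4671572)
q' = normalize(q + ½dt·q⊗(0,ω)) = (-0.7296, 0.4398, -0.0479, 0.5216)

q' = (-0.7296, 0.4398, -0.0479, 0.5216)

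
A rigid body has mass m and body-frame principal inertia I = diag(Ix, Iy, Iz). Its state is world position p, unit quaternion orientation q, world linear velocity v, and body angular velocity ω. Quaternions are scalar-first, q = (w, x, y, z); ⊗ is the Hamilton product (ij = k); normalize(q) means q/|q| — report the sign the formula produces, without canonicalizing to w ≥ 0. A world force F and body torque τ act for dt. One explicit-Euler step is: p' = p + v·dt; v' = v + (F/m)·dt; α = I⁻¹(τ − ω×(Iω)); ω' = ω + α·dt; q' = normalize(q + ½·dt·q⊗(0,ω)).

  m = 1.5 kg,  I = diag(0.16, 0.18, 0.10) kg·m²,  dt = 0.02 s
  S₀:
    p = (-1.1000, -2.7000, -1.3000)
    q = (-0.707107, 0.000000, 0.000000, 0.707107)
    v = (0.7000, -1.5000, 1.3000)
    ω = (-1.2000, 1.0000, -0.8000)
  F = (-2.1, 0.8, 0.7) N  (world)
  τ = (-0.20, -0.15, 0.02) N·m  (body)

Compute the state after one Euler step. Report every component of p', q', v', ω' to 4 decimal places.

p' = (-1.0860, -2.7300, -1.2740)
q' = (-0.7013, 0.0014, -0.0156, 0.7127)
v' = (0.6720, -1.4893, 1.3093)
ω' = (-1.2330, 0.9769, -0.7912)

precession coupling ω×(Iω) = (0.0640, 0.0576, -0.0240)
(τ − ω×Iω)/I = (-1.6500, -1.1533, 0.4400)
ω + α·dt = (-1.2330, 0.9769, -0.7912)
Hamilton product q⊗(0,ω) = (0.5656856, 0.1414214, -1.5556354, 0.5656856)
q + ½dt·q⊗(0,ω), renormalized = (-0.7013, 0.0014, -0.0156, 0.7127)
linear accel F/m = (-1.4000, 0.5333, 0.4667)
new position p' = (-1.0860, -2.7300, -1.2740)
v' = v + a·dt = (0.6720, -1.4893, 1.3093)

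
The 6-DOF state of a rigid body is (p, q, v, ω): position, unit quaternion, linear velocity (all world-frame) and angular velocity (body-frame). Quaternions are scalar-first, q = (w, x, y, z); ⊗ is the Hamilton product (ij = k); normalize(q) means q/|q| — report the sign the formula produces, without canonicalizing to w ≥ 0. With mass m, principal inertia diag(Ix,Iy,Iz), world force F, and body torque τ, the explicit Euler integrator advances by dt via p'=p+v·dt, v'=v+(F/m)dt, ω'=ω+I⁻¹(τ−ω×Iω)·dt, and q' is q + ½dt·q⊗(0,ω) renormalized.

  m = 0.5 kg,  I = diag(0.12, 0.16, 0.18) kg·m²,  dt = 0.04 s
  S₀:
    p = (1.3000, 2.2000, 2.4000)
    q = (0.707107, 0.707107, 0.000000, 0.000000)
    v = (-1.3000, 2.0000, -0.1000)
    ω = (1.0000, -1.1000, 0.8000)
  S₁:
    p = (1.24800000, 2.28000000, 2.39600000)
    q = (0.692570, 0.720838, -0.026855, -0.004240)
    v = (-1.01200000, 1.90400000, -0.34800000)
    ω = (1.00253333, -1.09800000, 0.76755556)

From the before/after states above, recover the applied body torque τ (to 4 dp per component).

τ = (-0.0100, -0.0400, -0.1900)

ω₁ − ω₀ = (0.00253333, 0.00200000, -0.03244444)
ω₀×(Iω₀) = (-0.0176, -0.0480, -0.0440)
I·α + gyro = (-0.0100, -0.0400, -0.1900)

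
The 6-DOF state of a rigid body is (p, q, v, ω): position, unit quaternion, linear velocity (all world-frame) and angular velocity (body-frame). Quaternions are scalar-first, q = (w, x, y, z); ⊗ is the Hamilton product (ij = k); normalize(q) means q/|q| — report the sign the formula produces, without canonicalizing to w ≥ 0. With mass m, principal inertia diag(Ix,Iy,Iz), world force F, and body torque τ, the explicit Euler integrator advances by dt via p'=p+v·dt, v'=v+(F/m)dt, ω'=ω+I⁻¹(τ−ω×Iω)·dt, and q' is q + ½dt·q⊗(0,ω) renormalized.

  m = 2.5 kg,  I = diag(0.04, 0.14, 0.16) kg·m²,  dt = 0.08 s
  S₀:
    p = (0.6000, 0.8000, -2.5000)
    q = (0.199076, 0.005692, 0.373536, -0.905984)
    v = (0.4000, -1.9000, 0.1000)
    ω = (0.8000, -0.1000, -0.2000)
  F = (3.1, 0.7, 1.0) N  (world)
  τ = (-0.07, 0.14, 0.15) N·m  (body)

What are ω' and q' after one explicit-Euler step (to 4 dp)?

ω' = (0.6592, -0.0310, -0.1210)
q' = (0.1930, 0.0054, 0.3436, -0.9190)

ω×(Iω) gyroscopic = (0.0004, 0.0192, -0.0080)
(τ − ω×Iω)/I = (-1.7600, 0.8629, 0.9875)
ω' = ω + α·dt = (0.6592, -0.0310, -0.1210)
q⊗(0,ω) = (-0.1483968, -0.0060448, -0.7435564, -0.3392132)
q' = normalize(q + ½dt·q⊗(0,ω)) = (0.1930, 0.0054, 0.3436, -0.9190)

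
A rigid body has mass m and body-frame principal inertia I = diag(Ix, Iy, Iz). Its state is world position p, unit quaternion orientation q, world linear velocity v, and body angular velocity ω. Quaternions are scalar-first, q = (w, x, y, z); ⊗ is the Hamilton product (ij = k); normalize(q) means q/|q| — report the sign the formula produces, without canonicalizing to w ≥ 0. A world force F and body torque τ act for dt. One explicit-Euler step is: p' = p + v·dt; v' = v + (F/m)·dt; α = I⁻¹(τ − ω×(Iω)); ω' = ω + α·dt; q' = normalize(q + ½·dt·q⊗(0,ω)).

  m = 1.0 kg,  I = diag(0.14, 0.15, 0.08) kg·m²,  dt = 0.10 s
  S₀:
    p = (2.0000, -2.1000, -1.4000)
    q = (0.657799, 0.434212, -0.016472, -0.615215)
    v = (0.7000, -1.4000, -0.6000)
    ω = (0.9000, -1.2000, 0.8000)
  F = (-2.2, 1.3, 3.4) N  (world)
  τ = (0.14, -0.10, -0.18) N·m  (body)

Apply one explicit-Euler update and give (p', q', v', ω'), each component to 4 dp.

gyro term ω×Iω = (0.0672, 0.0432, -0.0108)
α = I⁻¹(τ − ω×Iω) = (0.5200, -0.9547, -2.1150)
ω + α·dt = (0.9520, -1.2955, 0.5885)
q⊗(0,ω) = (0.0816148, -0.1594165, -1.6904219, 0.0200096)
updated quaternion q' = (0.6595, 0.4247, -0.1006, -0.6120)
p + v·dt = (2.0700, -2.2400, -1.4600)
new velocity v' = (0.4800, -1.2700, -0.2600)

p' = (2.0700, -2.2400, -1.4600)
q' = (0.6595, 0.4247, -0.1006, -0.6120)
v' = (0.4800, -1.2700, -0.2600)
ω' = (0.9520, -1.2955, 0.5885)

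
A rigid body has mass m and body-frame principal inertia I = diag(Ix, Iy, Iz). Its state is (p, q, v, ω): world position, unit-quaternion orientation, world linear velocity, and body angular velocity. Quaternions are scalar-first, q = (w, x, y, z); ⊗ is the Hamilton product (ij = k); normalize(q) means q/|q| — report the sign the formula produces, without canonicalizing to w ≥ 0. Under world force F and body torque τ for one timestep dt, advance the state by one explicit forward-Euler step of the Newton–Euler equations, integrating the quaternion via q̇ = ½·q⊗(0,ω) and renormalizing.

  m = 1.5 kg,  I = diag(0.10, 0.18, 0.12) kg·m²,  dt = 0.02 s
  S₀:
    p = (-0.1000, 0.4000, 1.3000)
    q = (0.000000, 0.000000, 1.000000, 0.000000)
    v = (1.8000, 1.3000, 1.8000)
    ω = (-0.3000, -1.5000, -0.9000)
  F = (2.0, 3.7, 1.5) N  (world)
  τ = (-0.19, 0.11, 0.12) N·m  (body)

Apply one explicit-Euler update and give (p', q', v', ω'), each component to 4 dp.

p' = (-0.0640, 0.4260, 1.3360)
q' = (0.0150, -0.0090, 0.9998, 0.0030)
v' = (1.8267, 1.3493, 1.8200)
ω' = (-0.3218, -1.4872, -0.8860)

ω×(Iω) gyroscopic = (-0.0810, -0.0054, 0.0360)
α = I⁻¹(τ − ω×Iω) = (-1.0900, 0.6411, 0.7000)
ω + α·dt = (-0.3218, -1.4872, -0.8860)
2q̇ = q⊗(0,ω) = (1.5000000, -0.9000000, 0.0000000, 0.3000000)
q + ½dt·q⊗(0,ω), renormalized = (0.0150, -0.0090, 0.9998, 0.0030)
new position p' = (-0.0640, 0.4260, 1.3360)
v + (F/m)dt = (1.8267, 1.3493, 1.8200)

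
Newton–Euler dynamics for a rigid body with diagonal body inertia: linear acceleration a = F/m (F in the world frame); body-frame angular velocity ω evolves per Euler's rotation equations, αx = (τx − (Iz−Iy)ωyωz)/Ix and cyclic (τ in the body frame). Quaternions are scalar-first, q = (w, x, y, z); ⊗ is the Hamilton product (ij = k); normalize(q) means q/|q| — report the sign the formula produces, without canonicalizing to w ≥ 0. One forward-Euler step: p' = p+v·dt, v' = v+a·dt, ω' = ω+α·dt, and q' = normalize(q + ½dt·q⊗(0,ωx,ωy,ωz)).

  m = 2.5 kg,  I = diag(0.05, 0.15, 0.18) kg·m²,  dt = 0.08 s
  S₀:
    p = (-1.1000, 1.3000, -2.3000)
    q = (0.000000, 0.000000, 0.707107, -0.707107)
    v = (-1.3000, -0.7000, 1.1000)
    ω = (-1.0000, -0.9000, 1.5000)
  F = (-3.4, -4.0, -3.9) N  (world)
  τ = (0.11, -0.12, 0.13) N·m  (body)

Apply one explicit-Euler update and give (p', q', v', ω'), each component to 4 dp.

p' = (-1.2040, 1.2440, -2.2120)
q' = (0.0677, 0.0169, 0.7330, -0.6766)
v' = (-1.4088, -0.8280, 0.9752)
ω' = (-0.7592, -1.0680, 1.5178)

p + v·dt = (-1.2040, 1.2440, -2.2120)
v' = v + a·dt = (-1.4088, -0.8280, 0.9752)
ω×(Iω) gyroscopic = (-0.0405, 0.1950, 0.0900)
(τ − ω×Iω)/I = (3.0100, -2.1000, 0.2222)
ω' = ω + α·dt = (-0.7592, -1.0680, 1.5178)
q⊗(0,ω) = (1.6970568, 0.4242642, 0.7071070, 0.7071070)
q + ½dt·q⊗(0,ω), renormalized = (0.0677, 0.0169, 0.7330, -0.6766)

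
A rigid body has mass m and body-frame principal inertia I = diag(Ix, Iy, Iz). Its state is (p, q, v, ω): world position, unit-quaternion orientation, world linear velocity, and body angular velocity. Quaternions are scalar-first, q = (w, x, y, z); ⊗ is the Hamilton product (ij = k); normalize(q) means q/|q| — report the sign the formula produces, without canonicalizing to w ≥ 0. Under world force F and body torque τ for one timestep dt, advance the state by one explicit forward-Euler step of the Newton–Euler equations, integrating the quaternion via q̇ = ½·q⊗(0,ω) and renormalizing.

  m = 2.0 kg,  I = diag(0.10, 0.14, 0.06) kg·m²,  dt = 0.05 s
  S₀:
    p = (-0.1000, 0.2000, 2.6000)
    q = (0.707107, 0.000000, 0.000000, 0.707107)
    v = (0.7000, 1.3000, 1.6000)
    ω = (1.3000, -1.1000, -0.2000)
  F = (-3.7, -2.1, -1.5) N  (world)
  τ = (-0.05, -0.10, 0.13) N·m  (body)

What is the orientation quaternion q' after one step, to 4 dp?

q' = (0.7100, 0.0424, 0.0035, 0.7029)

q⊗(0,ω) = (0.1414214, 1.6970568, 0.1414214, -0.1414214)
q' = normalize(q + ½dt·q⊗(0,ω)) = (0.7100, 0.0424, 0.0035, 0.7029)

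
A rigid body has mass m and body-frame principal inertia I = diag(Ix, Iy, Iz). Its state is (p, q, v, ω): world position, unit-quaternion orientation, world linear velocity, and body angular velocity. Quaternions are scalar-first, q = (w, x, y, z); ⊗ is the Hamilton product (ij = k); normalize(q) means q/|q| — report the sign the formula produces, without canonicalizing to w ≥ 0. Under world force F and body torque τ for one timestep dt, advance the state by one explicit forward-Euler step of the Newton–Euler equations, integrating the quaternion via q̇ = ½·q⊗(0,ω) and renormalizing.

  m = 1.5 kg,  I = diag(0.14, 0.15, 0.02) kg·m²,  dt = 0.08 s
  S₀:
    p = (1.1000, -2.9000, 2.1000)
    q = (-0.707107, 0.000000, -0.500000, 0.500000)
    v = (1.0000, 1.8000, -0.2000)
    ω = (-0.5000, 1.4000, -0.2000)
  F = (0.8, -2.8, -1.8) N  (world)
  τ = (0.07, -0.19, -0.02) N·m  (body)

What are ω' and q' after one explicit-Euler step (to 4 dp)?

precession coupling ω×(Iω) = (0.0364, 0.0120, -0.0070)
(τ − ω×Iω)/I = (0.2400, -1.3467, -0.6500)
new body rate ω' = (-0.4808, 1.2923, -0.2520)
q⊗(0,ω) = (0.8000000, -0.2464465, -1.2399498, -0.1085786)
updated quaternion q' = (-0.6739, -0.0098, -0.5486, 0.4948)

ω' = (-0.4808, 1.2923, -0.2520)
q' = (-0.6739, -0.0098, -0.5486, 0.4948)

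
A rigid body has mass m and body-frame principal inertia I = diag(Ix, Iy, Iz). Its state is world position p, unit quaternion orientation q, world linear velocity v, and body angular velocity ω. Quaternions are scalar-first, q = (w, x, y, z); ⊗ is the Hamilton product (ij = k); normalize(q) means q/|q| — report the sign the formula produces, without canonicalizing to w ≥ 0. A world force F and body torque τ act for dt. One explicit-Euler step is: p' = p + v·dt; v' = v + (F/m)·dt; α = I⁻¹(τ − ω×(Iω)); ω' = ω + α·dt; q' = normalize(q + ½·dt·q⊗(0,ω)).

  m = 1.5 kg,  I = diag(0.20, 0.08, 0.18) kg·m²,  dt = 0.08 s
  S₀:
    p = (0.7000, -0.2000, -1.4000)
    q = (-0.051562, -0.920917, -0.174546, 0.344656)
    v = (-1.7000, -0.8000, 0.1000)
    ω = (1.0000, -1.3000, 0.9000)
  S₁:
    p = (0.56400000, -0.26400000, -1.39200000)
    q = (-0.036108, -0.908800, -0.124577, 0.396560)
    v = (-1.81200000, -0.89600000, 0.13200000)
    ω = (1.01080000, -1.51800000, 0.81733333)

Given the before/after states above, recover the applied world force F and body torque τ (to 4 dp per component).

F = (-2.1000, -1.8000, 0.6000)
τ = (-0.0900, -0.2000, -0.0300)

ω₁ − ω₀ = (0.01080000, -0.21800000, -0.08266667)
gyro term ω₀×Iω₀ = (-0.1170, 0.0180, 0.1560)
I·α + gyro = (-0.0900, -0.2000, -0.0300)
v₁ − v₀ = (-0.11200000, -0.09600000, 0.03200000)
m·(v₁−v₀)/dt = (-2.1000, -1.8000, 0.6000)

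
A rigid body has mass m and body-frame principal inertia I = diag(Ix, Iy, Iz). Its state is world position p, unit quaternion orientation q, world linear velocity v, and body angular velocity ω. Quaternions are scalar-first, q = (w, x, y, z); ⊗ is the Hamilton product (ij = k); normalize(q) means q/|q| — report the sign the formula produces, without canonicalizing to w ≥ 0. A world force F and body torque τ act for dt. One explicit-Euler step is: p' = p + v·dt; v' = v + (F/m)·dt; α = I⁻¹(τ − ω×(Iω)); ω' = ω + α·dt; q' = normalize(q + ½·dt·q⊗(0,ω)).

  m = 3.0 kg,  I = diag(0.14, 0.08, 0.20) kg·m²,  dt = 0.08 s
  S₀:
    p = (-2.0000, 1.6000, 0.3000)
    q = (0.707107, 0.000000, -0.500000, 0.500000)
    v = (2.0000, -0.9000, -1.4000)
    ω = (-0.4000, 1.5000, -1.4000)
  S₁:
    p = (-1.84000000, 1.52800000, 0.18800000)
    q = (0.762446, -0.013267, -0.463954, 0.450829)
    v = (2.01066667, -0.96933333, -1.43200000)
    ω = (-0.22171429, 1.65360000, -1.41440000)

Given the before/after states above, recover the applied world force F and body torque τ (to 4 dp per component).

F = (0.4000, -2.6000, -1.2000)
τ = (0.0600, 0.1200, 0.0000)

v₁ − v₀ = (0.01066667, -0.06933333, -0.03200000)
F = m·Δv/dt = (0.4000, -2.6000, -1.2000)
Δω = ω₁−ω₀ = (0.17828571, 0.15360000, -0.01440000)
precession coupling = (-0.2520, -0.0336, 0.0360)
applied torque τ = (0.0600, 0.1200, 0.0000)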